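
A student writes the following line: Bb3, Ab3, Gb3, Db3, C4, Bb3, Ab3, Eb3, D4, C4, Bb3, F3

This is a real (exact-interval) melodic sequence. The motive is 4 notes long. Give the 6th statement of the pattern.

G#4 F#4 E4 B3

Unit = 4 notes; the statements start on Bb3, C4, D4, moving up a 2nd each time.
Carrying on: E4 → F#4 → G#4.
Statement 6 starts on G#4 and keeps the same exact contour: G#4 F#4 E4 B3.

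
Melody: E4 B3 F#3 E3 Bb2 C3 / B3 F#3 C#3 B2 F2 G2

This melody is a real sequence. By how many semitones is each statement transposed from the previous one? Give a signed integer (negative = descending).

Taking 6-note groups, the heads are E4, B3: the pattern moves down a 4th.
E4 to B3 spans -5 semitones.

-5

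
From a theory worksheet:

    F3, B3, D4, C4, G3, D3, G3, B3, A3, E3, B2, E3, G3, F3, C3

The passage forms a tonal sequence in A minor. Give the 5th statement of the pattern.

E2 A2 C3 B2 F2

Taking 5-note groups, the heads are F3, D3, B2: the pattern moves down a 3rd.
Carrying on: G2 → E2.
So cell 5 is E2 A2 C3 B2 F2.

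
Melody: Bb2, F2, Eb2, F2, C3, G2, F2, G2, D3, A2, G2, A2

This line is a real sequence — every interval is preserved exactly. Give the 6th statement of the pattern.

Taking 4-note groups, the heads are Bb2, C3, D3: the pattern moves up a 2nd.
Carrying on: E3 → F#3 → G#3.
Statement 6 starts on G#3 and keeps the same exact contour: G#3 D#3 C#3 D#3.

G#3 D#3 C#3 D#3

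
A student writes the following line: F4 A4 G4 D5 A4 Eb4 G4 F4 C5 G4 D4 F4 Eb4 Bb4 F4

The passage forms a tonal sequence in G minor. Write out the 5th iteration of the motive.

Bb3 D4 C4 G4 D4

With a 5-note motive the entries are F4, Eb4, D4, each down a 2nd from the previous.
Extending down a 2nd: C4 → Bb3.
Statement 5 starts on Bb3 and keeps the same diatonic contour: Bb3 D4 C4 G4 D4.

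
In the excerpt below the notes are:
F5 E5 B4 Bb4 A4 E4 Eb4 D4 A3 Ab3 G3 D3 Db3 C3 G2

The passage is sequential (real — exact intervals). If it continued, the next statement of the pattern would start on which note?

Gb2

Unit = 3 notes; the statements start on F5, Bb4, Eb4, Ab3, Db3, moving down a 5th each time.
One more step down a 5th gives Gb2.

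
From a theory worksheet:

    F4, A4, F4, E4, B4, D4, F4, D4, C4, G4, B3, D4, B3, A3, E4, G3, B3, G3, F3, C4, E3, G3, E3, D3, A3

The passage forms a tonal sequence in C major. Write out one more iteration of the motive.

The 5-note cells begin on F4, D4, B3, G3, E3 — each down a 3rd from the last.
So cell 6 is C3 E3 C3 B2 F3.

C3 E3 C3 B2 F3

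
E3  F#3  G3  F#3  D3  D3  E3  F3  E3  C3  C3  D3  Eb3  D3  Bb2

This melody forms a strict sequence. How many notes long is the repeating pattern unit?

There are 15 notes; a 5-note unit gives 3 cells:
E3 F#3 G3 F#3 D3 | D3 E3 F3 E3 C3 | C3 D3 Eb3 D3 Bb2
That's a consistent down a 2nd shift per cell, and no other grouping gives one.

5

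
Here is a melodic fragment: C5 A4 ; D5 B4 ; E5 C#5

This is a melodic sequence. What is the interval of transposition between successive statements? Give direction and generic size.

up a 2nd

The 2-note cells begin on C5, D5, E5 — each up a 2nd from the last.
From C5 to D5: up a 2nd.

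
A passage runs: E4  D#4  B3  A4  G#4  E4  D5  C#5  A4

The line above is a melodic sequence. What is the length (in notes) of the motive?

3

Try groups of 3 (3 cells in 9 notes):
E4 D#4 B3 | A4 G#4 E4 | D5 C#5 A4
Every group is a transposition up a 4th of the one before; no shorter unit works.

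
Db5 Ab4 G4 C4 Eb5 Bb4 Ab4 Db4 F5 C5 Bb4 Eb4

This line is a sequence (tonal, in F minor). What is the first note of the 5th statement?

Ab5

With a 4-note motive the entries are Db5, Eb5, F5, each up a 2nd from the previous.
Extending the heads up a 2nd: G5 → Ab5.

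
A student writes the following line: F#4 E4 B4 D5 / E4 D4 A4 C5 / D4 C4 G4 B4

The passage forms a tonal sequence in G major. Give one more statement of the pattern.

C4 B3 F#4 A4

Unit = 4 notes; the statements start on F#4, E4, D4, moving down a 2nd each time.
From C4 the diatonic shape gives C4 B3 F#4 A4.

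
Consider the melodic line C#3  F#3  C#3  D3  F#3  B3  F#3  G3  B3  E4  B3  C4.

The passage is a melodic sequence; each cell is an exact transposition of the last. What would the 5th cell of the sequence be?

A4 D5 A4 Bb4

Unit = 4 notes; the statements start on C#3, F#3, B3, moving up a 4th each time.
Extending up a 4th: E4 → A4.
So cell 5 is A4 D5 A4 Bb4.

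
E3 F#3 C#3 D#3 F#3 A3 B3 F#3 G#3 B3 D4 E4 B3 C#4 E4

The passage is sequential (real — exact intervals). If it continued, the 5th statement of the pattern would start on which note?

C5

Taking 5-note groups, the heads are E3, A3, D4: the pattern moves up a 4th.
Extending the heads up a 4th: G4 → C5.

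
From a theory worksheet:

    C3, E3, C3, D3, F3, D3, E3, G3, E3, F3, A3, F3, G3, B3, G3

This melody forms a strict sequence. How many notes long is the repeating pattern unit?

There are 15 notes; a 3-note unit gives 5 cells:
C3 E3 C3 | D3 F3 D3 | E3 G3 E3 | F3 A3 F3 | G3 B3 G3
That's a consistent up a 2nd shift per cell, and no other grouping gives one.

3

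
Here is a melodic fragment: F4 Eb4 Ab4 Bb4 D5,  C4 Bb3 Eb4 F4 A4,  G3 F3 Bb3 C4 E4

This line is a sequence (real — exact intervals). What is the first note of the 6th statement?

With a 5-note motive the entries are F4, C4, G3, each down a 4th from the previous.
Extending the heads down a 4th: D3 → A2 → E2.

E2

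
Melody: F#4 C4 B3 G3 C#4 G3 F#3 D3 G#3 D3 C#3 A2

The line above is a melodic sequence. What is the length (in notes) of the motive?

4

Try groups of 4 (3 cells in 12 notes):
F#4 C4 B3 G3 | C#4 G3 F#3 D3 | G#3 D3 C#3 A2
Every group is a transposition down a 4th of the one before; no shorter unit works.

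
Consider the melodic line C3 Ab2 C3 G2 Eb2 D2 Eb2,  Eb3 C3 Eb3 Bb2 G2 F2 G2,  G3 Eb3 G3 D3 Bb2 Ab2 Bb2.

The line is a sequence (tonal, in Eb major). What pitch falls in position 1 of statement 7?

The unit is 7 notes. Position-1 pitches of the 3 shown cells: C3, Eb3, G3.
Carrying that up a 3rd forward: Bb3 → D4 → F4 → Ab4.

Ab4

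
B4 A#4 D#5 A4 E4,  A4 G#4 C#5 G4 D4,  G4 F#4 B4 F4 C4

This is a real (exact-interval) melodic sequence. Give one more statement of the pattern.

F4 E4 A4 Eb4 Bb3

Unit = 5 notes; the statements start on B4, A4, G4, moving down a 2nd each time.
Statement 4 starts on F4 and keeps the same exact contour: F4 E4 A4 Eb4 Bb3.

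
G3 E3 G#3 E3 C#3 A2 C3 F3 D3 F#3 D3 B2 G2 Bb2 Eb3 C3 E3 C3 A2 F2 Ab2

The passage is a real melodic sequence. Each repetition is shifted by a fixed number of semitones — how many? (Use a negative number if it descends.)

Unit = 7 notes; the statements start on G3, F3, Eb3, moving down a 2nd each time.
G3→F3 is 53 − 55 = -2 semitones.

-2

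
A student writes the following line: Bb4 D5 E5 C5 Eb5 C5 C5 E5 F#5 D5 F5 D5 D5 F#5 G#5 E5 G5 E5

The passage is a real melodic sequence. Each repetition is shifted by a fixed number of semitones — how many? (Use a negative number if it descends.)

Unit = 6 notes; the statements start on Bb4, C5, D5, moving up a 2nd each time.
Bb4 to C5 spans +2 semitones.

2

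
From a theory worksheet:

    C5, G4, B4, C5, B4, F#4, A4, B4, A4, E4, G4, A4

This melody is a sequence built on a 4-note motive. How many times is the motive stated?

3

12 notes in groups of 4 gives 12/4 = 3 statements.
Starts: C5, B4, A4 — each down a 2nd.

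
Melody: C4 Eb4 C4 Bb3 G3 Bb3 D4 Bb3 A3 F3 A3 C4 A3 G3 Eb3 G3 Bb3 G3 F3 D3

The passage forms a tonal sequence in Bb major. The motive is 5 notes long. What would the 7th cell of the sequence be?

D3 F3 D3 C3 A2

The 5-note cells begin on C4, Bb3, A3, G3 — each down a 2nd from the last.
Continuing the starts: F3 → Eb3 → D3.
Statement 7 starts on D3 and keeps the same diatonic contour: D3 F3 D3 C3 A2.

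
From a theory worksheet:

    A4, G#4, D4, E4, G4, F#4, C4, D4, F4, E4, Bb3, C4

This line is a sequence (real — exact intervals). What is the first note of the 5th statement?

Db4

Taking 4-note groups, the heads are A4, G4, F4: the pattern moves down a 2nd.
Continuing: Eb4 → Db4. Statement 5 starts on Db4.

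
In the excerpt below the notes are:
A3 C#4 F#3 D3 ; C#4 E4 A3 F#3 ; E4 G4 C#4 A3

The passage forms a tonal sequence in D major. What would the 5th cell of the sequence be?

Unit = 4 notes; the statements start on A3, C#4, E4, moving up a 3rd each time.
Extending up a 3rd: G4 → B4.
Statement 5 starts on B4 and keeps the same diatonic contour: B4 D5 G4 E4.

B4 D5 G4 E4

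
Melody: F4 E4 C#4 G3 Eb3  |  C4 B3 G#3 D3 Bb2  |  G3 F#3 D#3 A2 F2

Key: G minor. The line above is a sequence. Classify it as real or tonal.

Each cell has the same semitone pattern (-1, -3, -6, -4) — intervals are preserved exactly.
And E4 lies outside G minor, so the sequence is real rather than tonal.

real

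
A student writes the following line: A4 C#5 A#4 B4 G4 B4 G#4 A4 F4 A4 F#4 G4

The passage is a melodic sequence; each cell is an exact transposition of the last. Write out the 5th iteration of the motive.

Taking 4-note groups, the heads are A4, G4, F4: the pattern moves down a 2nd.
Carrying on: Eb4 → Db4.
So cell 5 is Db4 F4 D4 Eb4.

Db4 F4 D4 Eb4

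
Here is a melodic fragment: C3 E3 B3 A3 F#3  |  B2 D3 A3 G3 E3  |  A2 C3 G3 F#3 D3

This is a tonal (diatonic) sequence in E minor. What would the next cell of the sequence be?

G2 B2 F#3 E3 C3

Taking 5-note groups, the heads are C3, B2, A2: the pattern moves down a 2nd.
So cell 4 is G2 B2 F#3 E3 C3.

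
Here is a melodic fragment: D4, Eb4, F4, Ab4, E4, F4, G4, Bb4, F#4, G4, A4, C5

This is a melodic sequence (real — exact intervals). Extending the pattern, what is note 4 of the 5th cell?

E5

With 4-note cells, note 4 of each statement runs Ab4, Bb4, C5.
Carrying that up a 2nd forward: D5 → E5.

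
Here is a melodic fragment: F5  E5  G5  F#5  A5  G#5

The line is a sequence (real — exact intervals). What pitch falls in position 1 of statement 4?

B5

With 2-note cells, note 1 of each statement runs F5, G5, A5.
One more up a 2nd gives B5.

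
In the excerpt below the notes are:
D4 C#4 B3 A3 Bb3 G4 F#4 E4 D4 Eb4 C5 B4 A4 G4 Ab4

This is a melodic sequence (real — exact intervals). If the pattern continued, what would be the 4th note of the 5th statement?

F5

With 5-note cells, note 4 of each statement runs A3, D4, G4.
Each moves up a 4th. Continuing: C5 → F5.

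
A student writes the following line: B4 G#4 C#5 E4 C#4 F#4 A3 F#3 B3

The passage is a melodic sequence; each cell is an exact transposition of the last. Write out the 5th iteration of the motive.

The 3-note cells begin on B4, E4, A3 — each down a 5th from the last.
Continuing the starts: D3 → G2.
Statement 5 starts on G2 and keeps the same exact contour: G2 E2 A2.

G2 E2 A2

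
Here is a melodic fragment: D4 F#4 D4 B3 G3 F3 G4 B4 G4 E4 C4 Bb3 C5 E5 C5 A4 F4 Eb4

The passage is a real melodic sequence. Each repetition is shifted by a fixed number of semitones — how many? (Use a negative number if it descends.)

Taking 6-note groups, the heads are D4, G4, C5: the pattern moves up a 4th.
D4 to G4 spans +5 semitones.

5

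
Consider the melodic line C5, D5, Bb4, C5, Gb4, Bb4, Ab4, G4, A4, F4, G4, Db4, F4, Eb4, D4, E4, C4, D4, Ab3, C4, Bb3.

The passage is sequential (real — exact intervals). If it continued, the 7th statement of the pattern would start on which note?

F#2

Unit = 7 notes; the statements start on C5, G4, D4, moving down a 4th each time.
Extending the heads down a 4th: A3 → E3 → B2 → F#2.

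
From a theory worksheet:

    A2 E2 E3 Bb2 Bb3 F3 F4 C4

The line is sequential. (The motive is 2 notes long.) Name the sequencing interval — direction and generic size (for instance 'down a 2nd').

Unit = 2 notes; the statements start on A2, E3, Bb3, F4, moving up a 5th each time.
From A2 to E3: up a 5th.

up a 5th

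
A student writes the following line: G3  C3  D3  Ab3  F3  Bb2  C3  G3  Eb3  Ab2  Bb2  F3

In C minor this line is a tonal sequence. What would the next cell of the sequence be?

D3 G2 Ab2 Eb3

Taking 4-note groups, the heads are G3, F3, Eb3: the pattern moves down a 2nd.
Statement 4 starts on D3 and keeps the same diatonic contour: D3 G2 Ab2 Eb3.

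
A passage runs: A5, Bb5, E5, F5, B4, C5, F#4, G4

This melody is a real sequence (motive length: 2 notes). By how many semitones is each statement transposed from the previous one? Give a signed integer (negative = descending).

-5

Taking 2-note groups, the heads are A5, E5, B4, F#4: the pattern moves down a 4th.
A5→E5 is 76 − 81 = -5 semitones.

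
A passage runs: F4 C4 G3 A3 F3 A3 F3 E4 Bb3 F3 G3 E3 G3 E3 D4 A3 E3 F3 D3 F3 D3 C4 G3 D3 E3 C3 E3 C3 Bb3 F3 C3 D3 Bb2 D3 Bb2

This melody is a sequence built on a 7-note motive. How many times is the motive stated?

5

35 notes in groups of 7 gives 35/7 = 5 statements.
Starts: F4, E4, D4, C4, Bb3 — each down a 2nd.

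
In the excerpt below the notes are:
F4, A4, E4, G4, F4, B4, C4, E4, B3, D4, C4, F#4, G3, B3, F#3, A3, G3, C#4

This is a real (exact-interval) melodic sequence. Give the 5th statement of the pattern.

A2 C#3 G#2 B2 A2 D#3

With a 6-note motive the entries are F4, C4, G3, each down a 4th from the previous.
Continuing the starts: D3 → A2.
From A2 the exact shape gives A2 C#3 G#2 B2 A2 D#3.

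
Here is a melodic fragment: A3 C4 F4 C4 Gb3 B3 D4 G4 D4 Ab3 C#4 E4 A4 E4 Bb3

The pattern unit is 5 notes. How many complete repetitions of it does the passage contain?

3

15 notes in groups of 5 gives 15/5 = 3 statements.
Starts: A3, B3, C#4 — each up a 2nd.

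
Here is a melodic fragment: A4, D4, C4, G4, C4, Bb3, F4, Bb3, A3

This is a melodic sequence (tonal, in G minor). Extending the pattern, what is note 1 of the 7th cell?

The unit is 3 notes. Position-1 pitches of the 3 shown cells: A4, G4, F4.
Extending down a 2nd: Eb4 → D4 → C4 → Bb3.

Bb3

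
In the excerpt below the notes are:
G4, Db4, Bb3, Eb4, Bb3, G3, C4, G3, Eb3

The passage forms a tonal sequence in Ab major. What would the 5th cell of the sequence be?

The 3-note cells begin on G4, Eb4, C4 — each down a 3rd from the last.
Continuing the starts: Ab3 → F3.
So cell 5 is F3 C3 Ab2.

F3 C3 Ab2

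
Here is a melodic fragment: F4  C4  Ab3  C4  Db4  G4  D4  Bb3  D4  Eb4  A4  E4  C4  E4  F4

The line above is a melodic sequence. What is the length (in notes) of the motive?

There are 15 notes; a 5-note unit gives 3 cells:
F4 C4 Ab3 C4 Db4 | G4 D4 Bb3 D4 Eb4 | A4 E4 C4 E4 F4
Each cell is the previous one up a 2nd — so the unit is 5 notes.

5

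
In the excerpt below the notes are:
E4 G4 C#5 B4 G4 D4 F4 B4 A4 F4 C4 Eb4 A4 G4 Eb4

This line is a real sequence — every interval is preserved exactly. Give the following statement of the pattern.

Taking 5-note groups, the heads are E4, D4, C4: the pattern moves down a 2nd.
So cell 4 is Bb3 Db4 G4 F4 Db4.

Bb3 Db4 G4 F4 Db4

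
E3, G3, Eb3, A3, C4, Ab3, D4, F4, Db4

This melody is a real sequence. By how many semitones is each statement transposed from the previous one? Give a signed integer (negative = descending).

5

With a 3-note motive the entries are E3, A3, D4, each up a 4th from the previous.
Counting half-steps from E3 to A3: 5.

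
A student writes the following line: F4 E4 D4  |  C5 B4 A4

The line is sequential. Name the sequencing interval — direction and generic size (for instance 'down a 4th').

up a 5th

The 3-note cells begin on F4, C5 — each up a 5th from the last.
From F4 to C5: up a 5th.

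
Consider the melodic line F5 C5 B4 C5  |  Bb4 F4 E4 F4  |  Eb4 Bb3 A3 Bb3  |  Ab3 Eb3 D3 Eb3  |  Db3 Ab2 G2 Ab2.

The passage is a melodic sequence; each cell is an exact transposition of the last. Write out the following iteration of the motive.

Gb2 Db2 C2 Db2

Unit = 4 notes; the statements start on F5, Bb4, Eb4, Ab3, Db3, moving down a 5th each time.
Statement 6 starts on Gb2 and keeps the same exact contour: Gb2 Db2 C2 Db2.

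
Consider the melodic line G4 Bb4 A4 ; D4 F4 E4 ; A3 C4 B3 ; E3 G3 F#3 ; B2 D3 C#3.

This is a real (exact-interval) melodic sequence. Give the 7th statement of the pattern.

Taking 3-note groups, the heads are G4, D4, A3, E3, B2: the pattern moves down a 4th.
Extending down a 4th: F#2 → C#2.
From C#2 the exact shape gives C#2 E2 D#2.

C#2 E2 D#2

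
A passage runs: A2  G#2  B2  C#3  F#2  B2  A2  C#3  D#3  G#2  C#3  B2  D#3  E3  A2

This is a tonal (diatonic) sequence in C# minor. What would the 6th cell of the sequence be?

F#3 E3 G#3 A3 D#3

Unit = 5 notes; the statements start on A2, B2, C#3, moving up a 2nd each time.
Carrying on: D#3 → E3 → F#3.
Statement 6 starts on F#3 and keeps the same diatonic contour: F#3 E3 G#3 A3 D#3.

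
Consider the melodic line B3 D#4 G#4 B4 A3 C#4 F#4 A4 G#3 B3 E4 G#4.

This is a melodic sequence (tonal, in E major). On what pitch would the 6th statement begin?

Taking 4-note groups, the heads are B3, A3, G#3: the pattern moves down a 2nd.
Continuing: F#3 → E3 → D#3. Statement 6 starts on D#3.

D#3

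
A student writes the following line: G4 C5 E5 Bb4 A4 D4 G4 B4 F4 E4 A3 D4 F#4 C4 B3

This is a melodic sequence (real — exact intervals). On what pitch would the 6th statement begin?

F#2

Unit = 5 notes; the statements start on G4, D4, A3, moving down a 4th each time.
Extending the heads down a 4th: E3 → B2 → F#2.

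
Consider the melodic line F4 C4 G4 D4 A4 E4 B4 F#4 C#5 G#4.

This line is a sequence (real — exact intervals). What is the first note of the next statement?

D#5

With a 2-note motive the entries are F4, G4, A4, B4, C#5, each up a 2nd from the previous.
The next head, up a 2nd from C#5, is D#5.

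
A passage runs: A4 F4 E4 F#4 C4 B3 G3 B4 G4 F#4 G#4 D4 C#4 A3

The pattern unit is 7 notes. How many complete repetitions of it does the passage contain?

14 notes in groups of 7 gives 14/7 = 2 statements.
Starts: A4, B4 — each up a 2nd.

2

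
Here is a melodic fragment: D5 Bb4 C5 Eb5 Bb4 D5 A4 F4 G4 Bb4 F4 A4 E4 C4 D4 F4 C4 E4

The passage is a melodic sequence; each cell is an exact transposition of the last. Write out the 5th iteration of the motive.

With a 6-note motive the entries are D5, A4, E4, each down a 4th from the previous.
Carrying on: B3 → F#3.
Statement 5 starts on F#3 and keeps the same exact contour: F#3 D3 E3 G3 D3 F#3.

F#3 D3 E3 G3 D3 F#3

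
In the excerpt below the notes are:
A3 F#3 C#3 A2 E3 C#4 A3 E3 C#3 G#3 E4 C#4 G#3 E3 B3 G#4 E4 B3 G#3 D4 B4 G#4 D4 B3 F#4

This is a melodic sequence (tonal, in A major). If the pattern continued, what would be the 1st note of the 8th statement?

A5

Grouping in 5s, the 1st note of each cell is A3, C#4, E4, G#4, B4.
Each moves up a 3rd. Continuing: D5 → F#5 → A5.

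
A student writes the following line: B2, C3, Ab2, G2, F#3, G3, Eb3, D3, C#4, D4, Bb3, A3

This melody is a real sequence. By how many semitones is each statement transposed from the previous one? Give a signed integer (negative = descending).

7

Taking 4-note groups, the heads are B2, F#3, C#4: the pattern moves up a 5th.
Counting half-steps from B2 to F#3: 7.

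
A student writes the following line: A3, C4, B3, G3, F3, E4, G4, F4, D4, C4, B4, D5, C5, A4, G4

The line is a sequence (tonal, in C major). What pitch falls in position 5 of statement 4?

Grouping in 5s, the 5th note of each cell is F3, C4, G4.
One more up a 5th gives D5.

D5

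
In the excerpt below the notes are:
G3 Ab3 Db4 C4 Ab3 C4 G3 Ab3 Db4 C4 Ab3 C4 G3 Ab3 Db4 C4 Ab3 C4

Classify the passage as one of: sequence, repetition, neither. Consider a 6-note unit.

repetition

Each 6-note cell is identical (G3 Ab3 Db4 C4 Ab3 C4), restated at the same pitch.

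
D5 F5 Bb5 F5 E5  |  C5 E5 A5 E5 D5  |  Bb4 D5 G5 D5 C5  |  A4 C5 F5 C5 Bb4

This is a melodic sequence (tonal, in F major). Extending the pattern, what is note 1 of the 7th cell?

E4

Grouping in 5s, the 1st note of each cell is D5, C5, Bb4, A4.
Extending down a 2nd: G4 → F4 → E4.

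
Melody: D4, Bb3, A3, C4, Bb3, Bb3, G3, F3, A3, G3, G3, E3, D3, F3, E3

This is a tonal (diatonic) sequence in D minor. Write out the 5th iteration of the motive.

C3 A2 G2 Bb2 A2

Unit = 5 notes; the statements start on D4, Bb3, G3, moving down a 3rd each time.
Extending down a 3rd: E3 → C3.
From C3 the diatonic shape gives C3 A2 G2 Bb2 A2.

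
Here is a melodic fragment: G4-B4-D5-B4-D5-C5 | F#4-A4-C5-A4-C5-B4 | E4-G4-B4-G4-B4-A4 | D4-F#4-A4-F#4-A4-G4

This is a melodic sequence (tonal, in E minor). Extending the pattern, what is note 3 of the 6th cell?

Grouping in 6s, the 3rd note of each cell is D5, C5, B4, A4.
Carrying that down a 2nd forward: G4 → F#4.

F#4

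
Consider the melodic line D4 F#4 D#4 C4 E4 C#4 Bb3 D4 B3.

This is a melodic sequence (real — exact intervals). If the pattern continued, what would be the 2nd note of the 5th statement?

Grouping in 3s, the 2nd note of each cell is F#4, E4, D4.
Extending down a 2nd: C4 → Bb3.

Bb3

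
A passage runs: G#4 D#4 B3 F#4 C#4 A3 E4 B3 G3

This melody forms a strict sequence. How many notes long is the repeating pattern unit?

9 notes total. Splitting into 3 groups of 3:
G#4 D#4 B3 | F#4 C#4 A3 | E4 B3 G3
Each cell is the previous one down a 2nd — so the unit is 3 notes.

3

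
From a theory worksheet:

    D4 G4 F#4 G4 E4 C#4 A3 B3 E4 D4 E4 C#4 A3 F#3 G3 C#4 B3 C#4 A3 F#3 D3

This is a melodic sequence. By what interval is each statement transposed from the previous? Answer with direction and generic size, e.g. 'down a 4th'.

Unit = 7 notes; the statements start on D4, B3, G3, moving down a 3rd each time.
From D4 to B3: down a 3rd.

down a 3rd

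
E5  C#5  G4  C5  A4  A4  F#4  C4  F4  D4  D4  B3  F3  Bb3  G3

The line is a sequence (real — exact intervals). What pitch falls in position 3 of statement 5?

With 5-note cells, note 3 of each statement runs G4, C4, F3.
Extending down a 5th: Bb2 → Eb2.

Eb2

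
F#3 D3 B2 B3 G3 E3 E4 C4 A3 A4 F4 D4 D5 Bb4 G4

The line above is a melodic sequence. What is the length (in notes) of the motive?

15 notes total. Splitting into 5 groups of 3:
F#3 D3 B2 | B3 G3 E3 | E4 C4 A3 | A4 F4 D4 | D5 Bb4 G4
Each cell is the previous one up a 4th — so the unit is 3 notes.

3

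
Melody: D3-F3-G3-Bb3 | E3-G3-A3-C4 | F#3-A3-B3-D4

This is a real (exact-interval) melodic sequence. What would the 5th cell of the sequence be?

The 4-note cells begin on D3, E3, F#3 — each up a 2nd from the last.
Continuing the starts: G#3 → A#3.
So cell 5 is A#3 C#4 D#4 F#4.

A#3 C#4 D#4 F#4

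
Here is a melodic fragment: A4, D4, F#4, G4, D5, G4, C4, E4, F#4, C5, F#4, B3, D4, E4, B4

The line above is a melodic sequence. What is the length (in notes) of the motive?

5

Try groups of 5 (3 cells in 15 notes):
A4 D4 F#4 G4 D5 | G4 C4 E4 F#4 C5 | F#4 B3 D4 E4 B4
Each cell is the previous one down a 2nd — so the unit is 5 notes.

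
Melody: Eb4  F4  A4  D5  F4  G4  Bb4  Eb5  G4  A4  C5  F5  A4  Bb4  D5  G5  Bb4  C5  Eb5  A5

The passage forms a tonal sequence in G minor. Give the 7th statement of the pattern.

Unit = 4 notes; the statements start on Eb4, F4, G4, A4, Bb4, moving up a 2nd each time.
Extending up a 2nd: C5 → D5.
From D5 the diatonic shape gives D5 Eb5 G5 C6.

D5 Eb5 G5 C6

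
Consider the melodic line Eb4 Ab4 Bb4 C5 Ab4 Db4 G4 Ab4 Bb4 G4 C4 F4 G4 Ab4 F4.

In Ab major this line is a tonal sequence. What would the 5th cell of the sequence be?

Unit = 5 notes; the statements start on Eb4, Db4, C4, moving down a 2nd each time.
Continuing the starts: Bb3 → Ab3.
From Ab3 the diatonic shape gives Ab3 Db4 Eb4 F4 Db4.

Ab3 Db4 Eb4 F4 Db4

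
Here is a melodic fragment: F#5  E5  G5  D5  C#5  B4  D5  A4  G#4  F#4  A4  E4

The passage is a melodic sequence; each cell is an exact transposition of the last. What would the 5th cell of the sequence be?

With a 4-note motive the entries are F#5, C#5, G#4, each down a 4th from the previous.
Carrying on: D#4 → A#3.
So cell 5 is A#3 G#3 B3 F#3.

A#3 G#3 B3 F#3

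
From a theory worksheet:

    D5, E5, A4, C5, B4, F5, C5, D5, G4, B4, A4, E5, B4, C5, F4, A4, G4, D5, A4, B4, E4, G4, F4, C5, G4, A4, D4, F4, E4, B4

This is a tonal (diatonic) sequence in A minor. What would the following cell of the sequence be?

F4 G4 C4 E4 D4 A4

With a 6-note motive the entries are D5, C5, B4, A4, G4, each down a 2nd from the previous.
So cell 6 is F4 G4 C4 E4 D4 A4.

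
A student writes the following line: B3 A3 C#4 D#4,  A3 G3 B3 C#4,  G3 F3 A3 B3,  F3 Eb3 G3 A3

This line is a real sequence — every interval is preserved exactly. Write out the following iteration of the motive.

Eb3 Db3 F3 G3

Taking 4-note groups, the heads are B3, A3, G3, F3: the pattern moves down a 2nd.
Statement 5 starts on Eb3 and keeps the same exact contour: Eb3 Db3 F3 G3.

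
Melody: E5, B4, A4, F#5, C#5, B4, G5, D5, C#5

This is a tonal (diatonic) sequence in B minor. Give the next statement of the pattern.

A5 E5 D5

Taking 3-note groups, the heads are E5, F#5, G5: the pattern moves up a 2nd.
So cell 4 is A5 E5 D5.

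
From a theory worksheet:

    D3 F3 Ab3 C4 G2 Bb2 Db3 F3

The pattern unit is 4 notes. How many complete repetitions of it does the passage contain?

2

8 notes in groups of 4 gives 8/4 = 2 statements.
Starts: D3, G2 — each down a 5th.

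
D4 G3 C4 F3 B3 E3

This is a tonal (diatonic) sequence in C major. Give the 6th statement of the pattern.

Taking 2-note groups, the heads are D4, C4, B3: the pattern moves down a 2nd.
Extending down a 2nd: A3 → G3 → F3.
From F3 the diatonic shape gives F3 B2.

F3 B2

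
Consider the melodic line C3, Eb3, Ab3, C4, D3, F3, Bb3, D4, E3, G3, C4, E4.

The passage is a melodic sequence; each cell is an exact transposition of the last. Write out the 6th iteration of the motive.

A#3 C#4 F#4 A#4

The 4-note cells begin on C3, D3, E3 — each up a 2nd from the last.
Continuing the starts: F#3 → G#3 → A#3.
Statement 6 starts on A#3 and keeps the same exact contour: A#3 C#4 F#4 A#4.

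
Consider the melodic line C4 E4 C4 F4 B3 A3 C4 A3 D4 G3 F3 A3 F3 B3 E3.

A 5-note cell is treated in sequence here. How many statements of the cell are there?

3

15 notes in groups of 5 gives 15/5 = 3 statements.
Starts: C4, A3, F3 — each down a 3rd.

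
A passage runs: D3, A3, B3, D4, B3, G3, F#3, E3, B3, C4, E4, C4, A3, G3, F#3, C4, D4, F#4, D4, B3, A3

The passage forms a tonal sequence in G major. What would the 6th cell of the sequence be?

The 7-note cells begin on D3, E3, F#3 — each up a 2nd from the last.
Continuing the starts: G3 → A3 → B3.
So cell 6 is B3 F#4 G4 B4 G4 E4 D4.

B3 F#4 G4 B4 G4 E4 D4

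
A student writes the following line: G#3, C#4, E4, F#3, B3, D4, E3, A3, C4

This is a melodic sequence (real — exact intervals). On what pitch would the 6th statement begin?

Bb2

With a 3-note motive the entries are G#3, F#3, E3, each down a 2nd from the previous.
Extending the heads down a 2nd: D3 → C3 → Bb2.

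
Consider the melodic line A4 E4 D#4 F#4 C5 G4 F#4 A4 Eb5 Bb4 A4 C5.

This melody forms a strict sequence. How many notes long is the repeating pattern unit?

12 notes total. Splitting into 3 groups of 4:
A4 E4 D#4 F#4 | C5 G4 F#4 A4 | Eb5 Bb4 A4 C5
Every group is a transposition up a 3rd of the one before; no shorter unit works.

4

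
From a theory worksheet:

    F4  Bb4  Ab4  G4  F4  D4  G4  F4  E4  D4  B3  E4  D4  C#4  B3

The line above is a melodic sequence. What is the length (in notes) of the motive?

5

Try groups of 5 (3 cells in 15 notes):
F4 Bb4 Ab4 G4 F4 | D4 G4 F4 E4 D4 | B3 E4 D4 C#4 B3
Each cell is the previous one down a 3rd — so the unit is 5 notes.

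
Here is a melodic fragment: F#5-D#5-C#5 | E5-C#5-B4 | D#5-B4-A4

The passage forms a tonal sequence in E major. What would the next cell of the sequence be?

C#5 A4 G#4

Unit = 3 notes; the statements start on F#5, E5, D#5, moving down a 2nd each time.
From C#5 the diatonic shape gives C#5 A4 G#4.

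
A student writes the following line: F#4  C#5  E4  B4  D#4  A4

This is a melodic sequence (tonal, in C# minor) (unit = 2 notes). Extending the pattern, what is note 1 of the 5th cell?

B3

Grouping in 2s, the 1st note of each cell is F#4, E4, D#4.
Extending down a 2nd: C#4 → B3.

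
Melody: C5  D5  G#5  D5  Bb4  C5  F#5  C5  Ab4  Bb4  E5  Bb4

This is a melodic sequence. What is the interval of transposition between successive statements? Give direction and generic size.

The 4-note cells begin on C5, Bb4, Ab4 — each down a 2nd from the last.
C5 to Bb4 is down a 2nd.

down a 2nd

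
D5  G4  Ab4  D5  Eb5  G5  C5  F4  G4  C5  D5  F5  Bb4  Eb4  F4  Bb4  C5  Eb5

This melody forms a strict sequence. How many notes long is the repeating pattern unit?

There are 18 notes; a 6-note unit gives 3 cells:
D5 G4 Ab4 D5 Eb5 G5 | C5 F4 G4 C5 D5 F5 | Bb4 Eb4 F4 Bb4 C5 Eb5
Each cell is the previous one down a 2nd — so the unit is 6 notes.

6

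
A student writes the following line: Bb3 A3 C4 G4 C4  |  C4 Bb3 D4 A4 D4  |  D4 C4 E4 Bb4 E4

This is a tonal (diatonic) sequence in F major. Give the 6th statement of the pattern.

G4 F4 A4 E5 A4

Taking 5-note groups, the heads are Bb3, C4, D4: the pattern moves up a 2nd.
Carrying on: E4 → F4 → G4.
Statement 6 starts on G4 and keeps the same diatonic contour: G4 F4 A4 E5 A4.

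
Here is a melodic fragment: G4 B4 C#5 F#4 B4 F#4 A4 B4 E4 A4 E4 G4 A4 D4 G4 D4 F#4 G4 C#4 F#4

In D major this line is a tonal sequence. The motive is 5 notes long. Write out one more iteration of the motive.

The 5-note cells begin on G4, F#4, E4, D4 — each down a 2nd from the last.
From C#4 the diatonic shape gives C#4 E4 F#4 B3 E4.

C#4 E4 F#4 B3 E4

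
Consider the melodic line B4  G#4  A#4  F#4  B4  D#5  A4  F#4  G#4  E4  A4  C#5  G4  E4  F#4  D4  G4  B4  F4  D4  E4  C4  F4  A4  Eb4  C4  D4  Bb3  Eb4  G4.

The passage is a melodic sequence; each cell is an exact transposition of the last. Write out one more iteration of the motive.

Db4 Bb3 C4 Ab3 Db4 F4

The 6-note cells begin on B4, A4, G4, F4, Eb4 — each down a 2nd from the last.
From Db4 the exact shape gives Db4 Bb3 C4 Ab3 Db4 F4.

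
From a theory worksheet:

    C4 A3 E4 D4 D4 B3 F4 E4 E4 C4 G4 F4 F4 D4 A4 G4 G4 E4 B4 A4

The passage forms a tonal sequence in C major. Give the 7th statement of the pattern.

B4 G4 D5 C5

With a 4-note motive the entries are C4, D4, E4, F4, G4, each up a 2nd from the previous.
Extending up a 2nd: A4 → B4.
Statement 7 starts on B4 and keeps the same diatonic contour: B4 G4 D5 C5.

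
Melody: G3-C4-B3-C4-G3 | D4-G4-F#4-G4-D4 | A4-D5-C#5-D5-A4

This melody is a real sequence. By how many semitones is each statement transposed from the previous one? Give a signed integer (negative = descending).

7

With a 5-note motive the entries are G3, D4, A4, each up a 5th from the previous.
G3→D4 is 62 − 55 = 7 semitones.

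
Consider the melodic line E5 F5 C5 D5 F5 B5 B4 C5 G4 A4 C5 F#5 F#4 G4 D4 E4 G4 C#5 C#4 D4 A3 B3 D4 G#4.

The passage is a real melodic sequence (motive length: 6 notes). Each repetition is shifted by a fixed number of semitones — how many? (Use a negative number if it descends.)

-5

Unit = 6 notes; the statements start on E5, B4, F#4, C#4, moving down a 4th each time.
E5 to B4 spans -5 semitones.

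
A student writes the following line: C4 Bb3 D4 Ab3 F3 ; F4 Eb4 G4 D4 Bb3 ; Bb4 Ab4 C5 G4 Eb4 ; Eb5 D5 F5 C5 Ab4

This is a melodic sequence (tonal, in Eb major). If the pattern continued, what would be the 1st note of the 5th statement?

The unit is 5 notes. Position-1 pitches of the 4 shown cells: C4, F4, Bb4, Eb5.
Each moves up a 4th; the next is Ab5.

Ab5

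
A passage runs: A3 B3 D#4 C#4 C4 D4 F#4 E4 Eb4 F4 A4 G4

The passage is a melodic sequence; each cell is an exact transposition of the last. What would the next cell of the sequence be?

The 4-note cells begin on A3, C4, Eb4 — each up a 3rd from the last.
Statement 4 starts on Gb4 and keeps the same exact contour: Gb4 Ab4 C5 Bb4.

Gb4 Ab4 C5 Bb4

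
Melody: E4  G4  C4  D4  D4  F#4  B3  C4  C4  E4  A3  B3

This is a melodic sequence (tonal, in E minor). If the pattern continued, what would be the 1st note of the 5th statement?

Grouping in 4s, the 1st note of each cell is E4, D4, C4.
Each moves down a 2nd. Continuing: B3 → A3.

A3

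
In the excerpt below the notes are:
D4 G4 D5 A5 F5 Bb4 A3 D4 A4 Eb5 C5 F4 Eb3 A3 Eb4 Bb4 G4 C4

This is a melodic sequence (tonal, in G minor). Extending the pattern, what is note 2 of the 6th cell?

F2

Grouping in 6s, the 2nd note of each cell is G4, D4, A3.
Carrying that down a 4th forward: Eb3 → Bb2 → F2.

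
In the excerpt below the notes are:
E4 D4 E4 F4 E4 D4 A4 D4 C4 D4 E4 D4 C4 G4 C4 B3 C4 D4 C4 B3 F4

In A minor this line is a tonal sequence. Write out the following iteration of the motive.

Taking 7-note groups, the heads are E4, D4, C4: the pattern moves down a 2nd.
From B3 the diatonic shape gives B3 A3 B3 C4 B3 A3 E4.

B3 A3 B3 C4 B3 A3 E4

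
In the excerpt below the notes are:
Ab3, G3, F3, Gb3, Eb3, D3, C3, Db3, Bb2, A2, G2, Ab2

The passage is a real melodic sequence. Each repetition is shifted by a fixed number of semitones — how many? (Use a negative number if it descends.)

-5

The 4-note cells begin on Ab3, Eb3, Bb2 — each down a 4th from the last.
Ab3 to Eb3 spans -5 semitones.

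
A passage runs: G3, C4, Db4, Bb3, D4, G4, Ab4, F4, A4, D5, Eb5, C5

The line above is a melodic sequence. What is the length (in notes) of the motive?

There are 12 notes; a 4-note unit gives 3 cells:
G3 C4 Db4 Bb3 | D4 G4 Ab4 F4 | A4 D5 Eb5 C5
Every group is a transposition up a 5th of the one before; no shorter unit works.

4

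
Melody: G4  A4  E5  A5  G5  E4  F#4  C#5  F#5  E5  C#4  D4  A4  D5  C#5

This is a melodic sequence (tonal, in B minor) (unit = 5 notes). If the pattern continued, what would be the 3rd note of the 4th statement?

The unit is 5 notes. Position-3 pitches of the 3 shown cells: E5, C#5, A4.
One more down a 3rd gives F#4.

F#4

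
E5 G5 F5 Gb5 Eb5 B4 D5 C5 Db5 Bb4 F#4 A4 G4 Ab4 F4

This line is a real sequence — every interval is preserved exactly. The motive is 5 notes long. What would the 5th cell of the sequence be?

With a 5-note motive the entries are E5, B4, F#4, each down a 4th from the previous.
Carrying on: C#4 → G#3.
From G#3 the exact shape gives G#3 B3 A3 Bb3 G3.

G#3 B3 A3 Bb3 G3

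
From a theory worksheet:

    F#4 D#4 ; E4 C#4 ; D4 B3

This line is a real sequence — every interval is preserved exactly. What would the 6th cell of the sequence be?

Taking 2-note groups, the heads are F#4, E4, D4: the pattern moves down a 2nd.
Continuing the starts: C4 → Bb3 → Ab3.
From Ab3 the exact shape gives Ab3 F3.

Ab3 F3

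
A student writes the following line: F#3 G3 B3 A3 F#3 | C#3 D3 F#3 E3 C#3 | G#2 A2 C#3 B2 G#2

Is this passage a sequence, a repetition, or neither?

Each 5-note cell is the previous one transposed down a 4th.

sequence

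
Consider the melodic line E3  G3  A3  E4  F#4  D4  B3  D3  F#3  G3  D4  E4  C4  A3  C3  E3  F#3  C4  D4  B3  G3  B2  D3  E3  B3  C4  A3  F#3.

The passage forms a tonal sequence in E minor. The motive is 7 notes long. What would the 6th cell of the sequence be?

Taking 7-note groups, the heads are E3, D3, C3, B2: the pattern moves down a 2nd.
Extending down a 2nd: A2 → G2.
From G2 the diatonic shape gives G2 B2 C3 G3 A3 F#3 D3.

G2 B2 C3 G3 A3 F#3 D3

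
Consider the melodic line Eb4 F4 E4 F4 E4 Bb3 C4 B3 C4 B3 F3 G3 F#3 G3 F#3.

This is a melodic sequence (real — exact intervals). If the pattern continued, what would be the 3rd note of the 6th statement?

With 5-note cells, note 3 of each statement runs E4, B3, F#3.
Carrying that down a 4th forward: C#3 → G#2 → D#2.

D#2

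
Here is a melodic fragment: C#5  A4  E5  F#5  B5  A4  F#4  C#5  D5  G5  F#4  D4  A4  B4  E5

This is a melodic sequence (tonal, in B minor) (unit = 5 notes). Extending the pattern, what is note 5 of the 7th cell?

The unit is 5 notes. Position-5 pitches of the 3 shown cells: B5, G5, E5.
Extending down a 3rd: C#5 → A4 → F#4 → D4.

D4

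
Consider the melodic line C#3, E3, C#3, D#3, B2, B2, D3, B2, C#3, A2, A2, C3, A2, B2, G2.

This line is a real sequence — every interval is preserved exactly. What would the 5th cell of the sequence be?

The 5-note cells begin on C#3, B2, A2 — each down a 2nd from the last.
Continuing the starts: G2 → F2.
So cell 5 is F2 Ab2 F2 G2 Eb2.

F2 Ab2 F2 G2 Eb2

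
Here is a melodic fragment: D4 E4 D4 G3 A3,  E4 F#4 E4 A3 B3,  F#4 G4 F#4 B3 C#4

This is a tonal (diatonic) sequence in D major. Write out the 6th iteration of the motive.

With a 5-note motive the entries are D4, E4, F#4, each up a 2nd from the previous.
Continuing the starts: G4 → A4 → B4.
From B4 the diatonic shape gives B4 C#5 B4 E4 F#4.

B4 C#5 B4 E4 F#4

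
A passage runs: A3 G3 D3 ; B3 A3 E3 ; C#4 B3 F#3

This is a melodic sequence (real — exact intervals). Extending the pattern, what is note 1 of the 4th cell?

The unit is 3 notes. Position-1 pitches of the 3 shown cells: A3, B3, C#4.
Each moves up a 2nd; the next is D#4.

D#4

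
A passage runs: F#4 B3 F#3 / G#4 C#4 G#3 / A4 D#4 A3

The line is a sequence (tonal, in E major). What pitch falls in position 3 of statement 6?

D#4

Grouping in 3s, the 3rd note of each cell is F#3, G#3, A3.
Carrying that up a 2nd forward: B3 → C#4 → D#4.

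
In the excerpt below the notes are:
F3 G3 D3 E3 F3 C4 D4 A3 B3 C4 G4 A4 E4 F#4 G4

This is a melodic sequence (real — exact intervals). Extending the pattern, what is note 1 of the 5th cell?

A5

The unit is 5 notes. Position-1 pitches of the 3 shown cells: F3, C4, G4.
Extending up a 5th: D5 → A5.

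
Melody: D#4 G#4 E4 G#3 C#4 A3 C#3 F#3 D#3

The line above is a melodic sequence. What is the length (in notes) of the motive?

There are 9 notes; a 3-note unit gives 3 cells:
D#4 G#4 E4 | G#3 C#4 A3 | C#3 F#3 D#3
Each cell is the previous one down a 5th — so the unit is 3 notes.

3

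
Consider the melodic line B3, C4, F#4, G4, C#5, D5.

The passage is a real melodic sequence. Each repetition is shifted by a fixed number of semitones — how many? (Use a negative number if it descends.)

7

With a 2-note motive the entries are B3, F#4, C#5, each up a 5th from the previous.
Counting half-steps from B3 to F#4: 7.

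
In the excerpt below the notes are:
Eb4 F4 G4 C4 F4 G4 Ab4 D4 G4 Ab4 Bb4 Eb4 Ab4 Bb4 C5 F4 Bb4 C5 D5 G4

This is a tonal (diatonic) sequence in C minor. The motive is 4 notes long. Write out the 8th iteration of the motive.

Unit = 4 notes; the statements start on Eb4, F4, G4, Ab4, Bb4, moving up a 2nd each time.
Continuing the starts: C5 → D5 → Eb5.
Statement 8 starts on Eb5 and keeps the same diatonic contour: Eb5 F5 G5 C5.

Eb5 F5 G5 C5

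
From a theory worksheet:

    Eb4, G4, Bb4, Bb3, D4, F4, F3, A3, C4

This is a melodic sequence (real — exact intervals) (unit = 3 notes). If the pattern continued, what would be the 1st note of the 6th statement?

D2

With 3-note cells, note 1 of each statement runs Eb4, Bb3, F3.
Carrying that down a 4th forward: C3 → G2 → D2.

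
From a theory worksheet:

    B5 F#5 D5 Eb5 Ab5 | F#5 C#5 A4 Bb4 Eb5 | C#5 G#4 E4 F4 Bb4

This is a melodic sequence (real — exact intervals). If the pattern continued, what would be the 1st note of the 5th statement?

Grouping in 5s, the 1st note of each cell is B5, F#5, C#5.
Extending down a 4th: G#4 → D#4.

D#4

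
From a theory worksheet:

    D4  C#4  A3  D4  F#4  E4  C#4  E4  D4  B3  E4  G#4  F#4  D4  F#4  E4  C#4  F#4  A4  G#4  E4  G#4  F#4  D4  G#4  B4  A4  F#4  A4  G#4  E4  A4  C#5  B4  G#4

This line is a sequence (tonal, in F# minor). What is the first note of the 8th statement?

Unit = 7 notes; the statements start on D4, E4, F#4, G#4, A4, moving up a 2nd each time.
Extending the heads up a 2nd: B4 → C#5 → D5.

D5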